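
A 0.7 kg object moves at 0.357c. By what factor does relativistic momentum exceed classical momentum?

p_rel = γmv, p_class = mv
Ratio = γ = 1/√(1 - 0.357²) = 1.071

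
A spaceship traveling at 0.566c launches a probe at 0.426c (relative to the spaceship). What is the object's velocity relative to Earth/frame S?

u = (u' + v)/(1 + u'v/c²)
Numerator: 0.426 + 0.566 = 0.992
Denominator: 1 + 0.241116 = 1.241116
u = 0.992/1.241116 = 0.7993c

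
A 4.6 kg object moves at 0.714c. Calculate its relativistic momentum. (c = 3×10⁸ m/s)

γ = 1/√(1 - 0.714²) = 1.428
v = 0.714 × 3×10⁸ = 2.142×10⁸ m/s
p = γmv = 1.428 × 4.6 × 2.142×10⁸ = 1.407×10⁹ kg·m/s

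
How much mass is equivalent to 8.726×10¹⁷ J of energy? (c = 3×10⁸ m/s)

From E = mc², we get m = E/c²
c² = (3×10⁸)² = 9×10¹⁶ m²/s²
m = 8.726×10¹⁷ / 9×10¹⁶ = 9.696 kg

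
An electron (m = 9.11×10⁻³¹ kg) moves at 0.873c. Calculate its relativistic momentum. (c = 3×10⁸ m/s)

γ = 1/√(1 - 0.873²) = 2.0504
v = 0.873 × 3×10⁸ = 2.619×10⁸ m/s
p = γmv = 2.0504 × 9.11×10⁻³¹ × 2.619×10⁸ = 4.892×10⁻²² kg·m/s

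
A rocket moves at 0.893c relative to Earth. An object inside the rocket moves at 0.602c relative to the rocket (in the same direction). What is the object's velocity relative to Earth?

u = (u' + v)/(1 + u'v/c²)
Numerator: 0.602 + 0.893 = 1.495
Denominator: 1 + 0.537586 = 1.537586
u = 1.495/1.537586 = 0.9723c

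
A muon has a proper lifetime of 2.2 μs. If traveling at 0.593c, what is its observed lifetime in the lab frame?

Proper lifetime τ₀ = 2.2 μs
γ = 1/√(1 - 0.593²) = 1.242
τ = γτ₀ = 1.242 × 2.2 μs = 2.732 μs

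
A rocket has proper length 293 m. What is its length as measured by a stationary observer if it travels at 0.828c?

Proper length L₀ = 293 m
γ = 1/√(1 - 0.828²) = 1.783
L = L₀/γ = 293/1.783 = 164.3 m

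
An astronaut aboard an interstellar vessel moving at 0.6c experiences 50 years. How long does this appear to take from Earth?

Proper time Δt₀ = 50 years
γ = 1/√(1 - 0.6²) = 1.250
Δt = γΔt₀ = 1.250 × 50 = 62.50 years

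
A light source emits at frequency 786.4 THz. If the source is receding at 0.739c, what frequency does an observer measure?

β = v/c = 0.739
(1-β)/(1+β) = 0.261/1.739 = 0.1501
Doppler factor = √(0.1501) = 0.3874
f_obs = 786.4 × 0.3874 = 304.7 THz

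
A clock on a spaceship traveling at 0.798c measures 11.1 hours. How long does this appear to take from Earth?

Proper time Δt₀ = 11.1 hours
γ = 1/√(1 - 0.798²) = 1.6593
Δt = γΔt₀ = 1.6593 × 11.1 = 18.42 hours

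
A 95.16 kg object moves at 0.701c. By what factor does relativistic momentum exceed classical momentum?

p_rel = γmv, p_class = mv
Ratio = γ = 1/√(1 - 0.701²) = 1.402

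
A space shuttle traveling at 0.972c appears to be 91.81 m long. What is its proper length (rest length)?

Contracted length L = 91.81 m
γ = 1/√(1 - 0.972²) = 4.256
L₀ = γL = 4.256 × 91.81 = 390.7 m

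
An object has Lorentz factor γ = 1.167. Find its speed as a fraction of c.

From γ = 1/√(1 - v²/c²):
1/γ² = 1/1.167² = 0.7343
v²/c² = 1 - 0.7343 = 0.2657
v/c = √(0.2657) = 0.5155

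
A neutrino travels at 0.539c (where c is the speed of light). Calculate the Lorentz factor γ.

v/c = 0.539, so (v/c)² = 0.290521
1 - (v/c)² = 0.709479
γ = 1/√(0.709479) = 1.187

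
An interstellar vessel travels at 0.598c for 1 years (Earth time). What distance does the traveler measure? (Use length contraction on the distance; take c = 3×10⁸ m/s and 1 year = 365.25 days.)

Earth distance: d = v × t = 0.598c × 1 yr = 5.66143×10¹⁵ m
γ = 1.24767
d' = d/γ = 5.66143×10¹⁵/1.24767 = 4.538×10¹⁵ m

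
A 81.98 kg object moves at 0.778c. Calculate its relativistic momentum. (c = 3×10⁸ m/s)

γ = 1/√(1 - 0.778²) = 1.592
v = 0.778 × 3×10⁸ = 2.334×10⁸ m/s
p = γmv = 1.592 × 81.98 × 2.334×10⁸ = 3.046×10¹⁰ kg·m/s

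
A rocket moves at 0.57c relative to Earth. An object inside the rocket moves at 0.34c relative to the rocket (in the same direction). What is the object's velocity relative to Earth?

u = (u' + v)/(1 + u'v/c²)
Numerator: 0.34 + 0.57 = 0.91
Denominator: 1 + 0.1938 = 1.1938
u = 0.91/1.1938 = 0.7623c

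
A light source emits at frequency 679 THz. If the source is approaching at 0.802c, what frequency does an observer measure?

β = v/c = 0.802
(1+β)/(1-β) = 1.802/0.198 = 9.101
Doppler factor = √(9.101) = 3.0168
f_obs = 679 × 3.0168 = 2048 THz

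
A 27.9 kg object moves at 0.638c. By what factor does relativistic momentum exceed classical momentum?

p_rel = γmv, p_class = mv
Ratio = γ = 1/√(1 - 0.638²) = 1.299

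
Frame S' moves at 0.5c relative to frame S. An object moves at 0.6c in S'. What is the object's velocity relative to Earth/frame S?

u = (u' + v)/(1 + u'v/c²)
Numerator: 0.6 + 0.5 = 1.1
Denominator: 1 + 0.3 = 1.3
u = 1.1/1.3 = 0.8462c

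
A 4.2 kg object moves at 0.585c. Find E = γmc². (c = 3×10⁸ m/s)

γ = 1/√(1 - 0.585²) = 1.233
mc² = 4.2 × (3×10⁸)² = 3.780×10¹⁷ J
E = γmc² = 1.233 × 3.780×10¹⁷ = 4.661×10¹⁷ J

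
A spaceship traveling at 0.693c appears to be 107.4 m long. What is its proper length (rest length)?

Contracted length L = 107.4 m
γ = 1/√(1 - 0.693²) = 1.387
L₀ = γL = 1.387 × 107.4 = 149.0 m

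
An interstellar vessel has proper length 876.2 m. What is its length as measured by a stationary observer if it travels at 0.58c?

Proper length L₀ = 876.2 m
γ = 1/√(1 - 0.58²) = 1.2276
L = L₀/γ = 876.2/1.2276 = 713.8 m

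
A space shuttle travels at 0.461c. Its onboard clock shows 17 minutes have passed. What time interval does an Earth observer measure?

Proper time Δt₀ = 17 minutes
γ = 1/√(1 - 0.461²) = 1.127
Δt = γΔt₀ = 1.127 × 17 = 19.16 minutes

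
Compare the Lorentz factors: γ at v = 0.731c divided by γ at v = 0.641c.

γ₁ = 1/√(1 - 0.731²) = 1.4655
γ₂ = 1/√(1 - 0.641²) = 1.3029
γ₁/γ₂ = 1.4655/1.3029 = 1.125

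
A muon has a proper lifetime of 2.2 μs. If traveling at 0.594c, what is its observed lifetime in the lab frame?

Proper lifetime τ₀ = 2.2 μs
γ = 1/√(1 - 0.594²) = 1.243
τ = γτ₀ = 1.243 × 2.2 μs = 2.735 μs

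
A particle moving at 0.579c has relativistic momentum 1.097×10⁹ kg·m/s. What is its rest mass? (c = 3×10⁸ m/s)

γ = 1/√(1 - 0.579²) = 1.2265
v = 0.579 × 3×10⁸ = 1.737×10⁸ m/s
m = p/(γv) = 1.097×10⁹/(1.2265 × 1.737×10⁸) = 5.149 kg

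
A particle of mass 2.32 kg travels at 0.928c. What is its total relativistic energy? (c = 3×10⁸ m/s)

γ = 1/√(1 - 0.928²) = 2.684
mc² = 2.32 × (3×10⁸)² = 2.088×10¹⁷ J
E = γmc² = 2.684 × 2.088×10¹⁷ = 5.604×10¹⁷ J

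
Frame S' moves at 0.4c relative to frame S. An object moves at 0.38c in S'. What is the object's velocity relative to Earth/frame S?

u = (u' + v)/(1 + u'v/c²)
Numerator: 0.38 + 0.4 = 0.78
Denominator: 1 + 0.152 = 1.152
u = 0.78/1.152 = 0.6771c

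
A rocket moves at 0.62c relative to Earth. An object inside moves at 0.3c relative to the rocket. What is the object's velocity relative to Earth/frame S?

u = (u' + v)/(1 + u'v/c²)
Numerator: 0.3 + 0.62 = 0.92
Denominator: 1 + 0.186 = 1.186
u = 0.92/1.186 = 0.7757c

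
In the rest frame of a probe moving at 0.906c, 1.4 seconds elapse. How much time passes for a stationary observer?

Proper time Δt₀ = 1.4 seconds
γ = 1/√(1 - 0.906²) = 2.363
Δt = γΔt₀ = 2.363 × 1.4 = 3.308 seconds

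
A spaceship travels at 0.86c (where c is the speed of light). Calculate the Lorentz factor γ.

v/c = 0.86, so (v/c)² = 0.7396
1 - (v/c)² = 0.2604
γ = 1/√(0.2604) = 1.960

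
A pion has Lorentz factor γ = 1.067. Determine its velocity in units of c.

From γ = 1/√(1 - v²/c²):
1/γ² = 1/1.067² = 0.87836
v²/c² = 1 - 0.87836 = 0.12164
v/c = √(0.12164) = 0.3488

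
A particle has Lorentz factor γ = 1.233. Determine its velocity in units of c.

From γ = 1/√(1 - v²/c²):
1/γ² = 1/1.233² = 0.6578
v²/c² = 1 - 0.6578 = 0.3422
v/c = √(0.3422) = 0.5850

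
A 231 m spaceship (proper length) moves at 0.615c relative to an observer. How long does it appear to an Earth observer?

Proper length L₀ = 231 m
γ = 1/√(1 - 0.615²) = 1.2682
L = L₀/γ = 231/1.2682 = 182.1 m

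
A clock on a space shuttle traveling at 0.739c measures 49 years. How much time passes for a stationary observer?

Proper time Δt₀ = 49 years
γ = 1/√(1 - 0.739²) = 1.4843
Δt = γΔt₀ = 1.4843 × 49 = 72.73 years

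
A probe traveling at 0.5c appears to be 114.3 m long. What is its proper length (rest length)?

Contracted length L = 114.3 m
γ = 1/√(1 - 0.5²) = 1.155
L₀ = γL = 1.155 × 114.3 = 132.0 m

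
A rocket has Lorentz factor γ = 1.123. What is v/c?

From γ = 1/√(1 - v²/c²):
1/γ² = 1/1.123² = 0.79294
v²/c² = 1 - 0.79294 = 0.20706
v/c = √(0.20706) = 0.4550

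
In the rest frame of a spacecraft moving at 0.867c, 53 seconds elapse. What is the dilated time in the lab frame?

Proper time Δt₀ = 53 seconds
γ = 1/√(1 - 0.867²) = 2.007
Δt = γΔt₀ = 2.007 × 53 = 106.4 seconds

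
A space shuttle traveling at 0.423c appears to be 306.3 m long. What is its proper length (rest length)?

Contracted length L = 306.3 m
γ = 1/√(1 - 0.423²) = 1.1036
L₀ = γL = 1.1036 × 306.3 = 338.0 m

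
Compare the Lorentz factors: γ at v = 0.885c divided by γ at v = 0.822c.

γ₁ = 1/√(1 - 0.885²) = 2.148
γ₂ = 1/√(1 - 0.822²) = 1.756
γ₁/γ₂ = 2.148/1.756 = 1.223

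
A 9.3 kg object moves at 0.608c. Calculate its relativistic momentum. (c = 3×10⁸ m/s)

γ = 1/√(1 - 0.608²) = 1.260
v = 0.608 × 3×10⁸ = 1.824×10⁸ m/s
p = γmv = 1.260 × 9.3 × 1.824×10⁸ = 2.137×10⁹ kg·m/s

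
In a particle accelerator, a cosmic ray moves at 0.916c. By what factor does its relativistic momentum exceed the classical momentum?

p_rel = γmv, p_class = mv
Ratio = γ = 1/√(1 - 0.916²)
= 1/√(0.160944) = 2.493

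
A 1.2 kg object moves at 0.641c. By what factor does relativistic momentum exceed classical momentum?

p_rel = γmv, p_class = mv
Ratio = γ = 1/√(1 - 0.641²) = 1.303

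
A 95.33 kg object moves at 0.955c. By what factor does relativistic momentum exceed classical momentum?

p_rel = γmv, p_class = mv
Ratio = γ = 1/√(1 - 0.955²) = 3.371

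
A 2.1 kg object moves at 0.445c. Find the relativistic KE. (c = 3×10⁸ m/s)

γ = 1/√(1 - 0.445²) = 1.11666
γ - 1 = 0.11666
KE = (γ-1)mc² = 0.11666 × 2.1 × (3×10⁸)² = 2.205×10¹⁶ J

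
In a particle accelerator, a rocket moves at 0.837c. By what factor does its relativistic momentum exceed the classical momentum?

p_rel = γmv, p_class = mv
Ratio = γ = 1/√(1 - 0.837²)
= 1/√(0.299431) = 1.827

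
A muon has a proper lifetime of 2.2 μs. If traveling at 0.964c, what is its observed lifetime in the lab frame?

Proper lifetime τ₀ = 2.2 μs
γ = 1/√(1 - 0.964²) = 3.761
τ = γτ₀ = 3.761 × 2.2 μs = 8.274 μs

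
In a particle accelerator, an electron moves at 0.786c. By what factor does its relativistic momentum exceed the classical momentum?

p_rel = γmv, p_class = mv
Ratio = γ = 1/√(1 - 0.786²)
= 1/√(0.382204) = 1.618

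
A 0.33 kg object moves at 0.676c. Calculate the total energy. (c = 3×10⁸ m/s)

γ = 1/√(1 - 0.676²) = 1.357
mc² = 0.33 × (3×10⁸)² = 2.970×10¹⁶ J
E = γmc² = 1.357 × 2.970×10¹⁶ = 4.030×10¹⁶ J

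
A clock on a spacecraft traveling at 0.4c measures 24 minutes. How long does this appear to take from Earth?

Proper time Δt₀ = 24 minutes
γ = 1/√(1 - 0.4²) = 1.0911
Δt = γΔt₀ = 1.0911 × 24 = 26.19 minutes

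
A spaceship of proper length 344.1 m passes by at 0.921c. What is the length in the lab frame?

Proper length L₀ = 344.1 m
γ = 1/√(1 - 0.921²) = 2.567
L = L₀/γ = 344.1/2.567 = 134.0 m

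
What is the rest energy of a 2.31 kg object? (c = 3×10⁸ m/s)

c² = (3×10⁸)² = 9.000×10¹⁶ m²/s²
E₀ = mc² = 2.31 × 9.000×10¹⁶ = 2.079×10¹⁷ J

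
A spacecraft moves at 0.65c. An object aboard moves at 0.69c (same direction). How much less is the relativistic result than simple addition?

Classical: u' + v = 0.69 + 0.65 = 1.34c
Relativistic: u = (0.69 + 0.65)/(1 + 0.4485) = 1.34/1.4485 = 0.9251c
Difference: 1.34 - 0.9251 = 0.4149c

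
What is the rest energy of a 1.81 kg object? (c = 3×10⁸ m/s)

c² = (3×10⁸)² = 9.000×10¹⁶ m²/s²
E₀ = mc² = 1.81 × 9.000×10¹⁶ = 1.629×10¹⁷ J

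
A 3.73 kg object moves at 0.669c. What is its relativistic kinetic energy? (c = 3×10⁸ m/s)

γ = 1/√(1 - 0.669²) = 1.3454
γ - 1 = 0.3454
KE = (γ-1)mc² = 0.3454 × 3.73 × (3×10⁸)² = 1.160×10¹⁷ J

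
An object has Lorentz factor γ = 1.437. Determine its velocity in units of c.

From γ = 1/√(1 - v²/c²):
1/γ² = 1/1.437² = 0.4843
v²/c² = 1 - 0.4843 = 0.5157
v/c = √(0.5157) = 0.7181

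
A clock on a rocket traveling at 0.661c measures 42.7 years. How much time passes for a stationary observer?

Proper time Δt₀ = 42.7 years
γ = 1/√(1 - 0.661²) = 1.3326
Δt = γΔt₀ = 1.3326 × 42.7 = 56.90 years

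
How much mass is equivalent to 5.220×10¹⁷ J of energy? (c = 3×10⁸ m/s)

From E = mc², we get m = E/c²
c² = (3×10⁸)² = 9×10¹⁶ m²/s²
m = 5.220×10¹⁷ / 9×10¹⁶ = 5.800 kg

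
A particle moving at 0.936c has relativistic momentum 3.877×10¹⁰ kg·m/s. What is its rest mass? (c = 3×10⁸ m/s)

γ = 1/√(1 - 0.936²) = 2.841
v = 0.936 × 3×10⁸ = 2.808×10⁸ m/s
m = p/(γv) = 3.877×10¹⁰/(2.841 × 2.808×10⁸) = 48.60 kg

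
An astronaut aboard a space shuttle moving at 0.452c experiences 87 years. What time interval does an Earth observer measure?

Proper time Δt₀ = 87 years
γ = 1/√(1 - 0.452²) = 1.121
Δt = γΔt₀ = 1.121 × 87 = 97.53 years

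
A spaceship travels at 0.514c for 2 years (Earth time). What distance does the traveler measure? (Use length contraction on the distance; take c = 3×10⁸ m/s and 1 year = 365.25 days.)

Earth distance: d = v × t = 0.514c × 2 yr = 9.7324×10¹⁵ m
γ = 1.1658
d' = d/γ = 9.7324×10¹⁵/1.1658 = 8.348×10¹⁵ m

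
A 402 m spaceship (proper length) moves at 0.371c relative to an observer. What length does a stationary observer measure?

Proper length L₀ = 402 m
γ = 1/√(1 - 0.371²) = 1.077
L = L₀/γ = 402/1.077 = 373.3 m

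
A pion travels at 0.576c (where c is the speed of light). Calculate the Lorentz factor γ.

v/c = 0.576, so (v/c)² = 0.331776
1 - (v/c)² = 0.668224
γ = 1/√(0.668224) = 1.223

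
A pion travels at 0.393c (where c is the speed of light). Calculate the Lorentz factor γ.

v/c = 0.393, so (v/c)² = 0.154449
1 - (v/c)² = 0.845551
γ = 1/√(0.845551) = 1.088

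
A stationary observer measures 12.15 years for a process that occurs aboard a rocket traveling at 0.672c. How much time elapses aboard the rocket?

Dilated time Δt = 12.15 years
γ = 1/√(1 - 0.672²) = 1.3503
Δt₀ = Δt/γ = 12.15/1.3503 = 8.998 years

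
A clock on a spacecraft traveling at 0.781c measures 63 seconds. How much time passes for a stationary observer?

Proper time Δt₀ = 63 seconds
γ = 1/√(1 - 0.781²) = 1.601
Δt = γΔt₀ = 1.601 × 63 = 100.9 seconds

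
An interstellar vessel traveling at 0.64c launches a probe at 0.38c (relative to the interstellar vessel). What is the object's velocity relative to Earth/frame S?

u = (u' + v)/(1 + u'v/c²)
Numerator: 0.38 + 0.64 = 1.02
Denominator: 1 + 0.2432 = 1.2432
u = 1.02/1.2432 = 0.8205c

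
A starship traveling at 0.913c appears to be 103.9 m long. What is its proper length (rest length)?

Contracted length L = 103.9 m
γ = 1/√(1 - 0.913²) = 2.451
L₀ = γL = 2.451 × 103.9 = 254.7 m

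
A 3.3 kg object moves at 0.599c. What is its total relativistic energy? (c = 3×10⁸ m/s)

γ = 1/√(1 - 0.599²) = 1.2488
mc² = 3.3 × (3×10⁸)² = 2.970×10¹⁷ J
E = γmc² = 1.2488 × 2.970×10¹⁷ = 3.709×10¹⁷ J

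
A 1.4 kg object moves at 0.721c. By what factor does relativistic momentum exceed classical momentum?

p_rel = γmv, p_class = mv
Ratio = γ = 1/√(1 - 0.721²) = 1.443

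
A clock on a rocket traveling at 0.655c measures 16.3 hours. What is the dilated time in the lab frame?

Proper time Δt₀ = 16.3 hours
γ = 1/√(1 - 0.655²) = 1.3234
Δt = γΔt₀ = 1.3234 × 16.3 = 21.57 hours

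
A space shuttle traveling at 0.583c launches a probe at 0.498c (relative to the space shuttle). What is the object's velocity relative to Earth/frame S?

u = (u' + v)/(1 + u'v/c²)
Numerator: 0.498 + 0.583 = 1.081
Denominator: 1 + 0.290334 = 1.290334
u = 1.081/1.290334 = 0.8378c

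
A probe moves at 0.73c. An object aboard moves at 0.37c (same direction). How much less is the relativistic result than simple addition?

Classical: u' + v = 0.37 + 0.73 = 1.1c
Relativistic: u = (0.37 + 0.73)/(1 + 0.2701) = 1.1/1.2701 = 0.8661c
Difference: 1.1 - 0.8661 = 0.2339c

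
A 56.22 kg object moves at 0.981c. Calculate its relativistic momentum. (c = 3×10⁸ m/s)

γ = 1/√(1 - 0.981²) = 5.154
v = 0.981 × 3×10⁸ = 2.943×10⁸ m/s
p = γmv = 5.154 × 56.22 × 2.943×10⁸ = 8.528×10¹⁰ kg·m/s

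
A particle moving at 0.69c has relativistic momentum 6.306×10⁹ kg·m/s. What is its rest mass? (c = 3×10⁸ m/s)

γ = 1/√(1 - 0.69²) = 1.3816
v = 0.69 × 3×10⁸ = 2.070×10⁸ m/s
m = p/(γv) = 6.306×10⁹/(1.3816 × 2.070×10⁸) = 22.05 kg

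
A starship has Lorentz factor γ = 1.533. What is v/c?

From γ = 1/√(1 - v²/c²):
1/γ² = 1/1.533² = 0.42552
v²/c² = 1 - 0.42552 = 0.57448
v/c = √(0.57448) = 0.7579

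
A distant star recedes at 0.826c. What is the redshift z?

β = 0.826
(1+β)/(1-β) = 1.826/0.174 = 10.49
√(10.49) = 3.239
z = 3.239 - 1 = 2.239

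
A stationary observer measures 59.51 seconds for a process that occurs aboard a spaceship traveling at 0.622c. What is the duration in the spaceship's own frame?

Dilated time Δt = 59.51 seconds
γ = 1/√(1 - 0.622²) = 1.277
Δt₀ = Δt/γ = 59.51/1.277 = 46.60 seconds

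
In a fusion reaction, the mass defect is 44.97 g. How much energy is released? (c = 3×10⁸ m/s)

Convert mass defect: Δm = 44.97 g = 0.04497 kg
E = Δm·c² = 0.04497 × (3×10⁸)²
= 0.04497 × 9×10¹⁶ = 4.047×10¹⁵ J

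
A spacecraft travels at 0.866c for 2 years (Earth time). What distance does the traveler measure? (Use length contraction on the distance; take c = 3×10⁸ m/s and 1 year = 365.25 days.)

Earth distance: d = v × t = 0.866c × 2 yr = 1.6397×10¹⁶ m
γ = 1.9998
d' = d/γ = 1.6397×10¹⁶/1.9998 = 8.199×10¹⁵ m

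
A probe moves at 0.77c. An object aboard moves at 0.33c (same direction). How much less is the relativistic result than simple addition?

Classical: u' + v = 0.33 + 0.77 = 1.1c
Relativistic: u = (0.33 + 0.77)/(1 + 0.2541) = 1.1/1.2541 = 0.8771c
Difference: 1.1 - 0.8771 = 0.2229c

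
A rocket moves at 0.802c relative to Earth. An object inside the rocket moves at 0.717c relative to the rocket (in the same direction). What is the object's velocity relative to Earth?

u = (u' + v)/(1 + u'v/c²)
Numerator: 0.717 + 0.802 = 1.519
Denominator: 1 + 0.575034 = 1.575034
u = 1.519/1.575034 = 0.9644c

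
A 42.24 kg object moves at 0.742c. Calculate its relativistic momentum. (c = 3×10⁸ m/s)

γ = 1/√(1 - 0.742²) = 1.492
v = 0.742 × 3×10⁸ = 2.226×10⁸ m/s
p = γmv = 1.492 × 42.24 × 2.226×10⁸ = 1.403×10¹⁰ kg·m/s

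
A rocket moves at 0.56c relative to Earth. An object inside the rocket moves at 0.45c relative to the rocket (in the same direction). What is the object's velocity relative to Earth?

u = (u' + v)/(1 + u'v/c²)
Numerator: 0.45 + 0.56 = 1.01
Denominator: 1 + 0.252 = 1.252
u = 1.01/1.252 = 0.8067c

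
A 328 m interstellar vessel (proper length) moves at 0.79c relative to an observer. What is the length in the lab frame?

Proper length L₀ = 328 m
γ = 1/√(1 - 0.79²) = 1.631
L = L₀/γ = 328/1.631 = 201.1 m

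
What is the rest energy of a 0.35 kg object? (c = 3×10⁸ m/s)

c² = (3×10⁸)² = 9.000×10¹⁶ m²/s²
E₀ = mc² = 0.35 × 9.000×10¹⁶ = 3.150×10¹⁶ J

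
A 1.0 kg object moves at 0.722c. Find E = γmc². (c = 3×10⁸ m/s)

γ = 1/√(1 - 0.722²) = 1.445
mc² = 1.0 × (3×10⁸)² = 9.000×10¹⁶ J
E = γmc² = 1.445 × 9.000×10¹⁶ = 1.301×10¹⁷ J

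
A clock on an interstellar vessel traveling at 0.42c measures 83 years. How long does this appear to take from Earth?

Proper time Δt₀ = 83 years
γ = 1/√(1 - 0.42²) = 1.1019
Δt = γΔt₀ = 1.1019 × 83 = 91.46 years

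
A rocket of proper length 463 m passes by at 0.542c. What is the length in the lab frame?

Proper length L₀ = 463 m
γ = 1/√(1 - 0.542²) = 1.190
L = L₀/γ = 463/1.190 = 389.1 m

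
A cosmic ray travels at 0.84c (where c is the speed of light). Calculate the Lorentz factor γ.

v/c = 0.84, so (v/c)² = 0.7056
1 - (v/c)² = 0.2944
γ = 1/√(0.2944) = 1.843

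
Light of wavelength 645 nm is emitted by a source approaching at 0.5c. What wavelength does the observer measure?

β = 0.5
Wavelength Doppler factor = √(0.5/1.5) = √(0.3333333) = 0.5774
λ_obs = 645 × 0.5774 = 372.4 nm (blueshift)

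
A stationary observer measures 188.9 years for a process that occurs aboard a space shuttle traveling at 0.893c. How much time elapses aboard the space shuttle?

Dilated time Δt = 188.9 years
γ = 1/√(1 - 0.893²) = 2.2219
Δt₀ = Δt/γ = 188.9/2.2219 = 85.02 years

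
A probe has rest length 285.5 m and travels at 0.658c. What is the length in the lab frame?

Proper length L₀ = 285.5 m
γ = 1/√(1 - 0.658²) = 1.328
L = L₀/γ = 285.5/1.328 = 215.0 m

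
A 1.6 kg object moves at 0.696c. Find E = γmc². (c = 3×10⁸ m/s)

γ = 1/√(1 - 0.696²) = 1.3927
mc² = 1.6 × (3×10⁸)² = 1.440×10¹⁷ J
E = γmc² = 1.3927 × 1.440×10¹⁷ = 2.005×10¹⁷ J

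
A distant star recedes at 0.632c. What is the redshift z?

β = 0.632
(1+β)/(1-β) = 1.632/0.368 = 4.435
√(4.435) = 2.106
z = 2.106 - 1 = 1.106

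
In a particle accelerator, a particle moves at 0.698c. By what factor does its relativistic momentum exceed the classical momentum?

p_rel = γmv, p_class = mv
Ratio = γ = 1/√(1 - 0.698²)
= 1/√(0.512796) = 1.396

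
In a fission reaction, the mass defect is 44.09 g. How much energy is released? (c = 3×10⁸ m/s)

Convert mass defect: Δm = 44.09 g = 0.04409 kg
E = Δm·c² = 0.04409 × (3×10⁸)²
= 0.04409 × 9×10¹⁶ = 3.968×10¹⁵ J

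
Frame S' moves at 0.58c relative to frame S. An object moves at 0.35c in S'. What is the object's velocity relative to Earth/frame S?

u = (u' + v)/(1 + u'v/c²)
Numerator: 0.35 + 0.58 = 0.93
Denominator: 1 + 0.203 = 1.203
u = 0.93/1.203 = 0.7731c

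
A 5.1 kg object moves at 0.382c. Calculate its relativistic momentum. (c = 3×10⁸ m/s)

γ = 1/√(1 - 0.382²) = 1.082
v = 0.382 × 3×10⁸ = 1.146×10⁸ m/s
p = γmv = 1.082 × 5.1 × 1.146×10⁸ = 6.324×10⁸ kg·m/s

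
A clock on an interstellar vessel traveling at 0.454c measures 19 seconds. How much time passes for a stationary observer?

Proper time Δt₀ = 19 seconds
γ = 1/√(1 - 0.454²) = 1.122
Δt = γΔt₀ = 1.122 × 19 = 21.32 seconds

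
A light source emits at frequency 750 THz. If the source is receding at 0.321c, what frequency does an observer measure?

β = v/c = 0.321
(1-β)/(1+β) = 0.679/1.321 = 0.5140
Doppler factor = √(0.5140) = 0.7169
f_obs = 750 × 0.7169 = 537.7 THz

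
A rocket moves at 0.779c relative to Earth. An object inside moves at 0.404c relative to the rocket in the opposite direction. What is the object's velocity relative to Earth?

Object's velocity in rocket frame is u' = -0.404c
u = (u' + v)/(1 + u'v/c²) = (v - 0.404)/(1 - 0.404·v/c²)
Numerator: 0.779 - 0.404 = 0.375
Denominator: 1 - 0.314716 = 0.685284
u = 0.375/0.685284 = 0.5472c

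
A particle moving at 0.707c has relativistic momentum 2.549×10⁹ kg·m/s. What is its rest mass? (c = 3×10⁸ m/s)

γ = 1/√(1 - 0.707²) = 1.414
v = 0.707 × 3×10⁸ = 2.121×10⁸ m/s
m = p/(γv) = 2.549×10⁹/(1.414 × 2.121×10⁸) = 8.499 kg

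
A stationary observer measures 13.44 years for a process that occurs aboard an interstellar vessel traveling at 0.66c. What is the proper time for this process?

Dilated time Δt = 13.44 years
γ = 1/√(1 - 0.66²) = 1.331
Δt₀ = Δt/γ = 13.44/1.331 = 10.10 years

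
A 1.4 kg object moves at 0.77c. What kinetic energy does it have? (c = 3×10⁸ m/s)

γ = 1/√(1 - 0.77²) = 1.5673
γ - 1 = 0.5673
KE = (γ-1)mc² = 0.5673 × 1.4 × (3×10⁸)² = 7.148×10¹⁶ J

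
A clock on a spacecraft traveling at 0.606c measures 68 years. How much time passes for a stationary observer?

Proper time Δt₀ = 68 years
γ = 1/√(1 - 0.606²) = 1.257
Δt = γΔt₀ = 1.257 × 68 = 85.48 years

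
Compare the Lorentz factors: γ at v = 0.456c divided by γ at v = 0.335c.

γ₁ = 1/√(1 - 0.456²) = 1.124
γ₂ = 1/√(1 - 0.335²) = 1.061
γ₁/γ₂ = 1.124/1.061 = 1.059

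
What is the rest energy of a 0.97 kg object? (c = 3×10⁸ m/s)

c² = (3×10⁸)² = 9.000×10¹⁶ m²/s²
E₀ = mc² = 0.97 × 9.000×10¹⁶ = 8.730×10¹⁶ J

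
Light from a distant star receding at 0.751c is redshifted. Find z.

β = 0.751
(1+β)/(1-β) = 1.751/0.249 = 7.032
√(7.032) = 2.652
z = 2.652 - 1 = 1.652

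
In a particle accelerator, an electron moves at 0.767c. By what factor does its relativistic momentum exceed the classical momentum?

p_rel = γmv, p_class = mv
Ratio = γ = 1/√(1 - 0.767²)
= 1/√(0.411711) = 1.558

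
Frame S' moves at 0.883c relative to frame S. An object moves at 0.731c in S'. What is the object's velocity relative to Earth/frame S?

u = (u' + v)/(1 + u'v/c²)
Numerator: 0.731 + 0.883 = 1.614
Denominator: 1 + 0.645473 = 1.645473
u = 1.614/1.645473 = 0.9809c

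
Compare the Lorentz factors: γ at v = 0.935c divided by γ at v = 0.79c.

γ₁ = 1/√(1 - 0.935²) = 2.820
γ₂ = 1/√(1 - 0.79²) = 1.631
γ₁/γ₂ = 2.820/1.631 = 1.729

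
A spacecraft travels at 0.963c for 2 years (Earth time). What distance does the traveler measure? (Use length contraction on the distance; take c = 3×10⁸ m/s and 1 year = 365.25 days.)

Earth distance: d = v × t = 0.963c × 2 yr = 1.8234×10¹⁶ m
γ = 3.7106
d' = d/γ = 1.8234×10¹⁶/3.7106 = 4.914×10¹⁵ m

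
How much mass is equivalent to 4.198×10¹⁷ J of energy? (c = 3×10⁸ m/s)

From E = mc², we get m = E/c²
c² = (3×10⁸)² = 9×10¹⁶ m²/s²
m = 4.198×10¹⁷ / 9×10¹⁶ = 4.664 kg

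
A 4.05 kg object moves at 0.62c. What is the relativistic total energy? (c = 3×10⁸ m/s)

γ = 1/√(1 - 0.62²) = 1.2745
mc² = 4.05 × (3×10⁸)² = 3.645×10¹⁷ J
E = γmc² = 1.2745 × 3.645×10¹⁷ = 4.646×10¹⁷ J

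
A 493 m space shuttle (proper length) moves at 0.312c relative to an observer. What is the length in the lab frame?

Proper length L₀ = 493 m
γ = 1/√(1 - 0.312²) = 1.0525
L = L₀/γ = 493/1.0525 = 468.4 m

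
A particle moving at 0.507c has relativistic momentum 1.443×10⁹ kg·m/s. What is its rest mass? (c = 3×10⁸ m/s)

γ = 1/√(1 - 0.507²) = 1.1602
v = 0.507 × 3×10⁸ = 1.521×10⁸ m/s
m = p/(γv) = 1.443×10⁹/(1.1602 × 1.521×10⁸) = 8.177 kg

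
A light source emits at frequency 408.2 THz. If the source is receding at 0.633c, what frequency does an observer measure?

β = v/c = 0.633
(1-β)/(1+β) = 0.367/1.633 = 0.22474
Doppler factor = √(0.22474) = 0.4741
f_obs = 408.2 × 0.4741 = 193.5 THz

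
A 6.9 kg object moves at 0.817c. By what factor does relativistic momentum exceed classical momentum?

p_rel = γmv, p_class = mv
Ratio = γ = 1/√(1 - 0.817²) = 1.734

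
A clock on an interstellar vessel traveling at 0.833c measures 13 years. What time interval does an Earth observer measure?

Proper time Δt₀ = 13 years
γ = 1/√(1 - 0.833²) = 1.8074
Δt = γΔt₀ = 1.8074 × 13 = 23.50 years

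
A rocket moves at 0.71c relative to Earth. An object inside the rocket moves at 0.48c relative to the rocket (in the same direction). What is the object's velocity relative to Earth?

u = (u' + v)/(1 + u'v/c²)
Numerator: 0.48 + 0.71 = 1.19
Denominator: 1 + 0.3408 = 1.3408
u = 1.19/1.3408 = 0.8875c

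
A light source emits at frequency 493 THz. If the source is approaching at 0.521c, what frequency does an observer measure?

β = v/c = 0.521
(1+β)/(1-β) = 1.521/0.479 = 3.175
Doppler factor = √(3.175) = 1.782
f_obs = 493 × 1.782 = 878.5 THz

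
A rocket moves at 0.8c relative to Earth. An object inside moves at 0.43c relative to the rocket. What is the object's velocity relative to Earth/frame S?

u = (u' + v)/(1 + u'v/c²)
Numerator: 0.43 + 0.8 = 1.23
Denominator: 1 + 0.344 = 1.344
u = 1.23/1.344 = 0.9152c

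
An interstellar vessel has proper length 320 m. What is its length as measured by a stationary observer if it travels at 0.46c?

Proper length L₀ = 320 m
γ = 1/√(1 - 0.46²) = 1.1262
L = L₀/γ = 320/1.1262 = 284.1 m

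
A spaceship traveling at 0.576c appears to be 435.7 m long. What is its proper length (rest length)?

Contracted length L = 435.7 m
γ = 1/√(1 - 0.576²) = 1.2233
L₀ = γL = 1.2233 × 435.7 = 533.0 m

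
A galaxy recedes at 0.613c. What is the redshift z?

β = 0.613
(1+β)/(1-β) = 1.613/0.387 = 4.168
√(4.168) = 2.042
z = 2.042 - 1 = 1.042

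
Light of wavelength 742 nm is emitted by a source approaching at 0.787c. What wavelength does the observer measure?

β = 0.787
Wavelength Doppler factor = √(0.213/1.787) = √(0.1192) = 0.34525
λ_obs = 742 × 0.34525 = 256.2 nm (blueshift)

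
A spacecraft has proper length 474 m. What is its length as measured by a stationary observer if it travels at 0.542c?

Proper length L₀ = 474 m
γ = 1/√(1 - 0.542²) = 1.190
L = L₀/γ = 474/1.190 = 398.3 m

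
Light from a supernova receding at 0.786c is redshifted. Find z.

β = 0.786
(1+β)/(1-β) = 1.786/0.214 = 8.346
√(8.346) = 2.889
z = 2.889 - 1 = 1.889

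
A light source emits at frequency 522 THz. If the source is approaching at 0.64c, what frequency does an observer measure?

β = v/c = 0.64
(1+β)/(1-β) = 1.64/0.36 = 4.556
Doppler factor = √(4.556) = 2.134
f_obs = 522 × 2.134 = 1114 THz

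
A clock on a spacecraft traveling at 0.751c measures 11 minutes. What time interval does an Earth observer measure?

Proper time Δt₀ = 11 minutes
γ = 1/√(1 - 0.751²) = 1.5145
Δt = γΔt₀ = 1.5145 × 11 = 16.66 minutes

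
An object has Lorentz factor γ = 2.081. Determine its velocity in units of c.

From γ = 1/√(1 - v²/c²):
1/γ² = 1/2.081² = 0.2309
v²/c² = 1 - 0.2309 = 0.7691
v/c = √(0.7691) = 0.8770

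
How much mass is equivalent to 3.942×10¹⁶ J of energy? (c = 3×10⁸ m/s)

From E = mc², we get m = E/c²
c² = (3×10⁸)² = 9×10¹⁶ m²/s²
m = 3.942×10¹⁶ / 9×10¹⁶ = 0.4380 kg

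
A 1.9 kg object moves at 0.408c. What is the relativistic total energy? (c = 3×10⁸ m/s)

γ = 1/√(1 - 0.408²) = 1.0953
mc² = 1.9 × (3×10⁸)² = 1.710×10¹⁷ J
E = γmc² = 1.0953 × 1.710×10¹⁷ = 1.873×10¹⁷ J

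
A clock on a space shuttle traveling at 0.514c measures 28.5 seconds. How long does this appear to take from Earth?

Proper time Δt₀ = 28.5 seconds
γ = 1/√(1 - 0.514²) = 1.165786
Δt = γΔt₀ = 1.165786 × 28.5 = 33.22 seconds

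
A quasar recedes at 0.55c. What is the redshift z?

β = 0.55
(1+β)/(1-β) = 1.55/0.45 = 3.4444
√(3.4444) = 1.8559
z = 1.8559 - 1 = 0.8559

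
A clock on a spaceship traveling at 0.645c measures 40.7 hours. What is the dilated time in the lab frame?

Proper time Δt₀ = 40.7 hours
γ = 1/√(1 - 0.645²) = 1.3086
Δt = γΔt₀ = 1.3086 × 40.7 = 53.26 hours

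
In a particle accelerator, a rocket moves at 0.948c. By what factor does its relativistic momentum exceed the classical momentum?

p_rel = γmv, p_class = mv
Ratio = γ = 1/√(1 - 0.948²)
= 1/√(0.101296) = 3.142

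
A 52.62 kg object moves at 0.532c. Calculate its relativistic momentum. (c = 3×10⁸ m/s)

γ = 1/√(1 - 0.532²) = 1.181
v = 0.532 × 3×10⁸ = 1.596×10⁸ m/s
p = γmv = 1.181 × 52.62 × 1.596×10⁸ = 9.918×10⁹ kg·m/s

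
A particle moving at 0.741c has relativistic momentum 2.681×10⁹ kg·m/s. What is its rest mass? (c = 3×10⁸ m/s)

γ = 1/√(1 - 0.741²) = 1.48919
v = 0.741 × 3×10⁸ = 2.223×10⁸ m/s
m = p/(γv) = 2.681×10⁹/(1.48919 × 2.223×10⁸) = 8.099 kg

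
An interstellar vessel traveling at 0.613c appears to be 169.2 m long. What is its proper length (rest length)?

Contracted length L = 169.2 m
γ = 1/√(1 - 0.613²) = 1.266
L₀ = γL = 1.266 × 169.2 = 214.2 m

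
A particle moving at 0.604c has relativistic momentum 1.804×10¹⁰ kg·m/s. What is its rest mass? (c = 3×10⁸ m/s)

γ = 1/√(1 - 0.604²) = 1.2547
v = 0.604 × 3×10⁸ = 1.812×10⁸ m/s
m = p/(γv) = 1.804×10¹⁰/(1.2547 × 1.812×10⁸) = 79.35 kg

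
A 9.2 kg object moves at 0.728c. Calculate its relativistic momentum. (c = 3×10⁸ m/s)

γ = 1/√(1 - 0.728²) = 1.4586
v = 0.728 × 3×10⁸ = 2.184×10⁸ m/s
p = γmv = 1.4586 × 9.2 × 2.184×10⁸ = 2.931×10⁹ kg·m/s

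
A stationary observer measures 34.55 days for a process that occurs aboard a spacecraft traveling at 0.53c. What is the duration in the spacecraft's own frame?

Dilated time Δt = 34.55 days
γ = 1/√(1 - 0.53²) = 1.179
Δt₀ = Δt/γ = 34.55/1.179 = 29.30 days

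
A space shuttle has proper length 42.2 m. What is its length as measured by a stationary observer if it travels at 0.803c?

Proper length L₀ = 42.2 m
γ = 1/√(1 - 0.803²) = 1.678
L = L₀/γ = 42.2/1.678 = 25.15 m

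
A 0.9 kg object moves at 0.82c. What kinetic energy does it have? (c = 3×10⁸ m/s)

γ = 1/√(1 - 0.82²) = 1.7471
γ - 1 = 0.7471
KE = (γ-1)mc² = 0.7471 × 0.9 × (3×10⁸)² = 6.052×10¹⁶ J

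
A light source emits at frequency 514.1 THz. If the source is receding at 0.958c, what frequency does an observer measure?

β = v/c = 0.958
(1-β)/(1+β) = 0.042/1.958 = 0.02145046
Doppler factor = √(0.02145046) = 0.1464598
f_obs = 514.1 × 0.1464598 = 75.29 THz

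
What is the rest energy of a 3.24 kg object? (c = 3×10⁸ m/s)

c² = (3×10⁸)² = 9.000×10¹⁶ m²/s²
E₀ = mc² = 3.24 × 9.000×10¹⁶ = 2.916×10¹⁷ J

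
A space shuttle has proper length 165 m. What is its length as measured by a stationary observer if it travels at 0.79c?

Proper length L₀ = 165 m
γ = 1/√(1 - 0.79²) = 1.631
L = L₀/γ = 165/1.631 = 101.2 m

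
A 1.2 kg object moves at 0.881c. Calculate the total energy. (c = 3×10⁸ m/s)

γ = 1/√(1 - 0.881²) = 2.114
mc² = 1.2 × (3×10⁸)² = 1.080×10¹⁷ J
E = γmc² = 2.114 × 1.080×10¹⁷ = 2.283×10¹⁷ J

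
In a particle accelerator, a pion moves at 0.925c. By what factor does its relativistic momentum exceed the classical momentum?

p_rel = γmv, p_class = mv
Ratio = γ = 1/√(1 - 0.925²)
= 1/√(0.144375) = 2.632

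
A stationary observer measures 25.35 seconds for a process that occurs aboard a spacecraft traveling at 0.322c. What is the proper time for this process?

Dilated time Δt = 25.35 seconds
γ = 1/√(1 - 0.322²) = 1.0563
Δt₀ = Δt/γ = 25.35/1.0563 = 24.00 seconds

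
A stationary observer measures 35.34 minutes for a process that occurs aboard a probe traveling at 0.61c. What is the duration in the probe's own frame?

Dilated time Δt = 35.34 minutes
γ = 1/√(1 - 0.61²) = 1.262
Δt₀ = Δt/γ = 35.34/1.262 = 28.00 minutes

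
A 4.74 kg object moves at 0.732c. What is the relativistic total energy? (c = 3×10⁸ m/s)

γ = 1/√(1 - 0.732²) = 1.468
mc² = 4.74 × (3×10⁸)² = 4.266×10¹⁷ J
E = γmc² = 1.468 × 4.266×10¹⁷ = 6.262×10¹⁷ J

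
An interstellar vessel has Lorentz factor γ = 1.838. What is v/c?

From γ = 1/√(1 - v²/c²):
1/γ² = 1/1.838² = 0.2960
v²/c² = 1 - 0.2960 = 0.7040
v/c = √(0.7040) = 0.8390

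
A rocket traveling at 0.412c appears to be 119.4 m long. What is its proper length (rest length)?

Contracted length L = 119.4 m
γ = 1/√(1 - 0.412²) = 1.097
L₀ = γL = 1.097 × 119.4 = 131.0 m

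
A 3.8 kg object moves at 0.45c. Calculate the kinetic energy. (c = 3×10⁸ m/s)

γ = 1/√(1 - 0.45²) = 1.1198
γ - 1 = 0.1198
KE = (γ-1)mc² = 0.1198 × 3.8 × (3×10⁸)² = 4.097×10¹⁶ J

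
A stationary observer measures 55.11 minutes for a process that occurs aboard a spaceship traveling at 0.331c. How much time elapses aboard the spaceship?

Dilated time Δt = 55.11 minutes
γ = 1/√(1 - 0.331²) = 1.05974
Δt₀ = Δt/γ = 55.11/1.05974 = 52.00 minutes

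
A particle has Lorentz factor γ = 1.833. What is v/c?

From γ = 1/√(1 - v²/c²):
1/γ² = 1/1.833² = 0.2976
v²/c² = 1 - 0.2976 = 0.7024
v/c = √(0.7024) = 0.8381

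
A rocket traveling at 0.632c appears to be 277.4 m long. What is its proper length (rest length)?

Contracted length L = 277.4 m
γ = 1/√(1 - 0.632²) = 1.2904
L₀ = γL = 1.2904 × 277.4 = 358.0 m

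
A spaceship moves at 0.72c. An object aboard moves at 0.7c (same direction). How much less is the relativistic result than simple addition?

Classical: u' + v = 0.7 + 0.72 = 1.42c
Relativistic: u = (0.7 + 0.72)/(1 + 0.504) = 1.42/1.504 = 0.9441c
Difference: 1.42 - 0.9441 = 0.4759c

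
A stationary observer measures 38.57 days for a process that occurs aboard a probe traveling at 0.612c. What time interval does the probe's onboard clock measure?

Dilated time Δt = 38.57 days
γ = 1/√(1 - 0.612²) = 1.2644
Δt₀ = Δt/γ = 38.57/1.2644 = 30.50 days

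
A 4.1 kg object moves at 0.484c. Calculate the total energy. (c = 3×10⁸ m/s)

γ = 1/√(1 - 0.484²) = 1.1428
mc² = 4.1 × (3×10⁸)² = 3.690×10¹⁷ J
E = γmc² = 1.1428 × 3.690×10¹⁷ = 4.217×10¹⁷ J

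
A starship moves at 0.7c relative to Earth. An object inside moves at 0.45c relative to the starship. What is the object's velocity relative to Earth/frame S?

u = (u' + v)/(1 + u'v/c²)
Numerator: 0.45 + 0.7 = 1.15
Denominator: 1 + 0.315 = 1.315
u = 1.15/1.315 = 0.8745c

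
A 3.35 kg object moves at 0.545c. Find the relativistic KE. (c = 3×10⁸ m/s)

γ = 1/√(1 - 0.545²) = 1.1927
γ - 1 = 0.1927
KE = (γ-1)mc² = 0.1927 × 3.35 × (3×10⁸)² = 5.810×10¹⁶ J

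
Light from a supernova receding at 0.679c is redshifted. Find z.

β = 0.679
(1+β)/(1-β) = 1.679/0.321 = 5.231
√(5.231) = 2.287
z = 2.287 - 1 = 1.287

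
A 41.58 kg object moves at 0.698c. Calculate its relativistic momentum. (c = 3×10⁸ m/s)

γ = 1/√(1 - 0.698²) = 1.3965
v = 0.698 × 3×10⁸ = 2.094×10⁸ m/s
p = γmv = 1.3965 × 41.58 × 2.094×10⁸ = 1.216×10¹⁰ kg·m/s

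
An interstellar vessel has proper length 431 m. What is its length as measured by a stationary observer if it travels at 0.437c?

Proper length L₀ = 431 m
γ = 1/√(1 - 0.437²) = 1.1118
L = L₀/γ = 431/1.1118 = 387.7 m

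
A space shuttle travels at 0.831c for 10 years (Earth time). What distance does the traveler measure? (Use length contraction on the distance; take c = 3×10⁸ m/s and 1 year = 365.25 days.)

Earth distance: d = v × t = 0.831c × 10 yr = 7.8673×10¹⁶ m
γ = 1.7977
d' = d/γ = 7.8673×10¹⁶/1.7977 = 4.376×10¹⁶ m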